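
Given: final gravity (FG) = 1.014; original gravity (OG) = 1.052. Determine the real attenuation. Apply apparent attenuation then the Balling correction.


AA = (OG−FG)/(OG−1)·100;  RA = AA·0.8192
AA = (1.052 − 1.014)/(1.052 − 1)·100 = 73.0769
RA = 73.0769·0.8192

59.8646 %


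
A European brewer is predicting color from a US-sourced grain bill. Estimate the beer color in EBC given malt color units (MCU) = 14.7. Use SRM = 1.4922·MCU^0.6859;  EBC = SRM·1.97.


SRM = 1.4922·14.7^0.6859 = 9.4295
EBC = 9.4295·1.97

18.5762 EBC


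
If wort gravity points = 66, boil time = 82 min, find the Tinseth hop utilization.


U = 1.65·0.000125^(GP/1000) · (1 − e^(−0.04·t))/4.15
bigness = 1.65·0.000125^(66/1000) = 0.9118
boil_factor = (1 − e^(−0.04·82))/4.15 = 0.2319
U = 0.9118 · 0.2319

0.2114


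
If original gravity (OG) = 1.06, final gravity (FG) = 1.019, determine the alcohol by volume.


ABV = (OG − FG) · 131.25
ABV = (1.06 − 1.019) · 131.25

5.3813 % ABV


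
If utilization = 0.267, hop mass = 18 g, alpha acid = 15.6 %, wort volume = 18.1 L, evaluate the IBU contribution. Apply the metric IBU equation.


IBU = (α/100)·mass·U·1000 / V
IBU = (15.6/100)·18·0.267·1000 / 18.1

41.4219 IBU


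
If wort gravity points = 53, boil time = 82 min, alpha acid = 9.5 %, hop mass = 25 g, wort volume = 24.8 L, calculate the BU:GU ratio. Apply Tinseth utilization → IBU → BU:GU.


U = 1.65·0.000125^(GP/1000)·(1−e^(−0.04t))/4.15;  IBU = (α/100)·m·U·1000/V;  BU:GU = IBU/GP
U = 1.65·0.000125^(53/1000)·(1−e^(−0.04·82))/4.15 = 0.2376
IBU = (9.5/100)·25·0.2376·1000/24.8 = 22.7576
BU:GU = 22.7576/53

0.4294


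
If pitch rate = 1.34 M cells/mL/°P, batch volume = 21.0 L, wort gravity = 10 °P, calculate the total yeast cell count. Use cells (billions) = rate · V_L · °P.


cells = 1.34 · 21.0 · 10

281.4000 billion cells


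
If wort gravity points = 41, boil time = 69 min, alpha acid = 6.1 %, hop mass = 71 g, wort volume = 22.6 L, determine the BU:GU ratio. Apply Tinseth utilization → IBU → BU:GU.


U = 1.65·0.000125^(GP/1000)·(1−e^(−0.04t))/4.15;  IBU = (α/100)·m·U·1000/V;  BU:GU = IBU/GP
U = 1.65·0.000125^(41/1000)·(1−e^(−0.04·69))/4.15 = 0.2576
IBU = (6.1/100)·71·0.2576·1000/22.6 = 49.3734
BU:GU = 49.3734/41

1.2042


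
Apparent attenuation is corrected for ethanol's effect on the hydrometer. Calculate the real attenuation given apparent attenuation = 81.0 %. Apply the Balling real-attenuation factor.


RA = AA · 0.8192
RA = 81.0 · 0.8192

66.3552 %


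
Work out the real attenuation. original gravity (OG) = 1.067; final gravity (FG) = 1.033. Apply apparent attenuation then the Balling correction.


AA = (OG−FG)/(OG−1)·100;  RA = AA·0.8192
AA = (1.067 − 1.033)/(1.067 − 1)·100 = 50.7463
RA = 50.7463·0.8192

41.5713 %


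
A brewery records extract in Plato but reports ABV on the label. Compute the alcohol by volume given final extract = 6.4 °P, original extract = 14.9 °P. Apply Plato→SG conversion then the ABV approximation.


SG = 259/(259 − P);  ABV = (OG − FG)·131.25
OG = 259/(259 − 14.9) = 1.0610
FG = 259/(259 − 6.4) = 1.0253
ABV = (1.0610 − 1.0253)·131.25

4.6862 % ABV


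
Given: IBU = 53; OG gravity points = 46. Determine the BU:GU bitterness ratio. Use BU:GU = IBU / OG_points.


BU:GU = 53 / 46

1.1522


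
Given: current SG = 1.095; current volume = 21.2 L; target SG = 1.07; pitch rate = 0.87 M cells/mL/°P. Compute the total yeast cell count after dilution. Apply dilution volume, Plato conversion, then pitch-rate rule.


V_w = V·((SG_c−1)/(SG_t−1)−1);  °P = 259 − 259/SG_t;  cells = rate·(V+V_w)·°P
V_w = 21.2·((1.095−1)/(1.07−1)−1) = 7.5714
V_final = 21.2 + 7.5714 = 28.7714
°P = 259 − 259/1.07 = 16.9439
cells = 0.87·28.7714·16.9439

424.1258 billion cells


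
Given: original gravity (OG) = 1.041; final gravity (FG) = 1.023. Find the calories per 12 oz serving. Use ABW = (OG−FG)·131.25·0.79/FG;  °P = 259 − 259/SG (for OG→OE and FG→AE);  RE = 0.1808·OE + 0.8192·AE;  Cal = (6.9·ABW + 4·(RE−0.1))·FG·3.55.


ABW = (1.041 − 1.023)·131.25·0.79/1.023 = 1.8244
OE = 259 − 259/1.041 = 10.2008 °P
AE = 259 − 259/1.023 = 5.8231 °P
RE = 0.1808·10.2008 + 0.8192·5.8231 = 6.6146 °P
Cal = (6.9·1.8244 + 4·(6.6146−0.1))·1.023·3.55

140.3512 kcal


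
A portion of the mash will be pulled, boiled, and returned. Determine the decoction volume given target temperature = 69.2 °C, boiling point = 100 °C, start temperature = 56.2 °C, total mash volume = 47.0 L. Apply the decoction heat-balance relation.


V_dec = V_total·(T_target − T_start)/(T_boil − T_start)
V_dec = 47.0·(69.2 − 56.2)/(100 − 56.2)

13.9498 L


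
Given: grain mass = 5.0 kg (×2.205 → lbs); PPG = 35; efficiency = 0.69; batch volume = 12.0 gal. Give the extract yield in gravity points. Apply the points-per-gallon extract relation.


points = lbs × PPG × eff / vol
lbs = 5.0 × 2.205 = 11.0250
points = 11.0250 × 35 × 0.69 / 12.0

22.1878 points


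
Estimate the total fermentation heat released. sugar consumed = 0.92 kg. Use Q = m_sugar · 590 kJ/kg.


Q = 0.92 · 590

542.8000 kJ


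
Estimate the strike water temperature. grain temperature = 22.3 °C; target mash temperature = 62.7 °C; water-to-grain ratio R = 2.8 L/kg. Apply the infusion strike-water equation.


T_strike = (0.41/R)·(T_mash − T_grain) + T_mash
T_strike = (0.41/2.8)·(62.7 − 22.3) + 62.7

68.6157 °C


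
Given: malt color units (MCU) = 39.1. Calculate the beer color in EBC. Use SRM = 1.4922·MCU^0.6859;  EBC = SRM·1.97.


SRM = 1.4922·39.1^0.6859 = 18.4460
EBC = 18.4460·1.97

36.3385 EBC


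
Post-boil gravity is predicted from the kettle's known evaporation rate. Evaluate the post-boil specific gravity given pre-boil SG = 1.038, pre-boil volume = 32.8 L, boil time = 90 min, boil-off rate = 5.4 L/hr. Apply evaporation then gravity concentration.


V_post = V_pre − rate·(t/60);  SG_post = 1 + (SG_pre−1)·V_pre/V_post
V_post = 32.8 − 5.4·(90/60) = 24.7000
SG_post = 1 + (1.038 − 1)·32.8/24.7000

1.0505


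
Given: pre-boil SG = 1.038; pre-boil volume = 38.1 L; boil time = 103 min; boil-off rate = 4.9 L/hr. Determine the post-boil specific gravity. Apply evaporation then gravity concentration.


V_post = V_pre − rate·(t/60);  SG_post = 1 + (SG_pre−1)·V_pre/V_post
V_post = 38.1 − 4.9·(103/60) = 29.6883
SG_post = 1 + (1.038 − 1)·38.1/29.6883

1.0488


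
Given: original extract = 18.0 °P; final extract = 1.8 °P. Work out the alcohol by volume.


SG = 259/(259 − P);  ABV = (OG − FG)·131.25
OG = 259/(259 − 18.0) = 1.0747
FG = 259/(259 − 1.8) = 1.0070
ABV = (1.0747 − 1.0070)·131.25

8.8844 % ABV


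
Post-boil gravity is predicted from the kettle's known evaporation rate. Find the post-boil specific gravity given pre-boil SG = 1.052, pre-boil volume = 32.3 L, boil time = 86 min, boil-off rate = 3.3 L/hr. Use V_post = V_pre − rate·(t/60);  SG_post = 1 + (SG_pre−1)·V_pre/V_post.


V_post = 32.3 − 3.3·(86/60) = 27.5700
SG_post = 1 + (1.052 − 1)·32.3/27.5700

1.0609


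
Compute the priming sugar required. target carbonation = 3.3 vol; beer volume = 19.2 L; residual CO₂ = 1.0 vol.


sugar = (target − residual)·4.0·V
sugar = (3.3 − 1.0)·4.0·19.2

176.6400 g


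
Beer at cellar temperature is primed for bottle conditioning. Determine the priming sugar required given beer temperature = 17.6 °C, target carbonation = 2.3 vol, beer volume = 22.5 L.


residual = 14.695·(0.01821 + 0.09011·e^(−0.04·T));  sugar = (target − residual)·4.0·V
residual = 14.695·(0.01821 + 0.09011·e^(−0.04·17.6)) = 0.9225
sugar = (2.3 − 0.9225)·4.0·22.5

123.9721 g


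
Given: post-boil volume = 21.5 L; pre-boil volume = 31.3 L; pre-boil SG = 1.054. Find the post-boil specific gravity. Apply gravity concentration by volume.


SG_post = 1 + (SG_pre − 1)·V_pre/V_post
pts_pre = (1.054 − 1)·1000 = 54.0000
pts_post = 54.0000·31.3/21.5 = 78.6140
SG_post = 1 + 78.6140/1000

1.0786


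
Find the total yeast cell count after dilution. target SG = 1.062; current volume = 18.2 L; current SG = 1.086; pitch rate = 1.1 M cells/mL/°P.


V_w = V·((SG_c−1)/(SG_t−1)−1);  °P = 259 − 259/SG_t;  cells = rate·(V+V_w)·°P
V_w = 18.2·((1.086−1)/(1.062−1)−1) = 7.0452
V_final = 18.2 + 7.0452 = 25.2452
°P = 259 − 259/1.062 = 15.1205
cells = 1.1·25.2452·15.1205

419.8922 billion cells


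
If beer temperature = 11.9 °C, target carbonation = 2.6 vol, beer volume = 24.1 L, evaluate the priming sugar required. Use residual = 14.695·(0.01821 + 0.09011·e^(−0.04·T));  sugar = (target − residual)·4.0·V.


residual = 14.695·(0.01821 + 0.09011·e^(−0.04·11.9)) = 1.0903
sugar = (2.6 − 1.0903)·4.0·24.1

145.5397 g


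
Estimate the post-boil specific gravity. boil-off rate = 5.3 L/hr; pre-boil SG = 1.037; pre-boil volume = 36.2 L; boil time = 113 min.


V_post = V_pre − rate·(t/60);  SG_post = 1 + (SG_pre−1)·V_pre/V_post
V_post = 36.2 − 5.3·(113/60) = 26.2183
SG_post = 1 + (1.037 − 1)·36.2/26.2183

1.0511


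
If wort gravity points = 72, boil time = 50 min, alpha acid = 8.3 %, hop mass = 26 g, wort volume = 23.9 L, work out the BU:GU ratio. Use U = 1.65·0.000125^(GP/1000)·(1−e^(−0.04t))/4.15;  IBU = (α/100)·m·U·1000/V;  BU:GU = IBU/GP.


U = 1.65·0.000125^(72/1000)·(1−e^(−0.04·50))/4.15 = 0.1800
IBU = (8.3/100)·26·0.1800·1000/23.9 = 16.2523
BU:GU = 16.2523/72

0.2257


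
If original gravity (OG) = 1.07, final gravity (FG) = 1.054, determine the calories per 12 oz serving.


ABW = (OG−FG)·131.25·0.79/FG;  °P = 259 − 259/SG (for OG→OE and FG→AE);  RE = 0.1808·OE + 0.8192·AE;  Cal = (6.9·ABW + 4·(RE−0.1))·FG·3.55
ABW = (1.07 − 1.054)·131.25·0.79/1.054 = 1.5740
OE = 259 − 259/1.07 = 16.9439 °P
AE = 259 − 259/1.054 = 13.2694 °P
RE = 0.1808·16.9439 + 0.8192·13.2694 = 13.9338 °P
Cal = (6.9·1.5740 + 4·(13.9338−0.1))·1.054·3.55

247.6848 kcal


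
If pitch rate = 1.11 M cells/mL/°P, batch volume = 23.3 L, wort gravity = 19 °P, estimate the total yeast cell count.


cells (billions) = rate · V_L · °P
cells = 1.11 · 23.3 · 19

491.3970 billion cells


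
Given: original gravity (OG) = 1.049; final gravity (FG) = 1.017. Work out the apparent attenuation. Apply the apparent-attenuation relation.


AA = (OG − FG)/(OG − 1) · 100
AA = (1.049 − 1.017)/(1.049 − 1) · 100

65.3061 %


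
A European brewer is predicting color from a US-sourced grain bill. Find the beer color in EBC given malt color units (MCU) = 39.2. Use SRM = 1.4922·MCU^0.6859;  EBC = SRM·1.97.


SRM = 1.4922·39.2^0.6859 = 18.4783
EBC = 18.4783·1.97

36.4022 EBC


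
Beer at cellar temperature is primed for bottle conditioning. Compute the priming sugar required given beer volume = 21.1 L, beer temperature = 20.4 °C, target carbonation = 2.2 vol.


residual = 14.695·(0.01821 + 0.09011·e^(−0.04·T));  sugar = (target − residual)·4.0·V
residual = 14.695·(0.01821 + 0.09011·e^(−0.04·20.4)) = 0.8531
sugar = (2.2 − 0.8531)·4.0·21.1

113.6751 g


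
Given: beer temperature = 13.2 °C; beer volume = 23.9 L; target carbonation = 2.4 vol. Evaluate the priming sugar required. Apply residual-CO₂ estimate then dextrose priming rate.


residual = 14.695·(0.01821 + 0.09011·e^(−0.04·T));  sugar = (target − residual)·4.0·V
residual = 14.695·(0.01821 + 0.09011·e^(−0.04·13.2)) = 1.0486
sugar = (2.4 − 1.0486)·4.0·23.9

129.1970 g


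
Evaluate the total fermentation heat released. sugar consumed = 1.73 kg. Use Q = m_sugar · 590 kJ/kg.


Q = 1.73 · 590

1020.7000 kJ


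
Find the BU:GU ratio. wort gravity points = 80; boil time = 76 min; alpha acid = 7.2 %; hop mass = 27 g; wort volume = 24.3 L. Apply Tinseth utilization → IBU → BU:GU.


U = 1.65·0.000125^(GP/1000)·(1−e^(−0.04t))/4.15;  IBU = (α/100)·m·U·1000/V;  BU:GU = IBU/GP
U = 1.65·0.000125^(80/1000)·(1−e^(−0.04·76))/4.15 = 0.1845
IBU = (7.2/100)·27·0.1845·1000/24.3 = 14.7568
BU:GU = 14.7568/80

0.1845


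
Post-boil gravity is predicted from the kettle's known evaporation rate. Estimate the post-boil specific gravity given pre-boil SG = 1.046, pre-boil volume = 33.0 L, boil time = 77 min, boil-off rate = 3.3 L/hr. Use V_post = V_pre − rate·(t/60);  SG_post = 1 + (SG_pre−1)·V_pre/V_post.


V_post = 33.0 − 3.3·(77/60) = 28.7650
SG_post = 1 + (1.046 − 1)·33.0/28.7650

1.0528


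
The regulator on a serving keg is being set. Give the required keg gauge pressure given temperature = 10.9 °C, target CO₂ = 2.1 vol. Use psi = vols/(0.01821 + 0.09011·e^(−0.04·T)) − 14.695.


psi = 2.1/(0.01821 + 0.09011·e^(−0.04·10.9)) − 14.695

12.7643 psi


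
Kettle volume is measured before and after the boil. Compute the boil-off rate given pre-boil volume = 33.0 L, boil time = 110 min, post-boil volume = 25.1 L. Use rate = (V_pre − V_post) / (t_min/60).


rate = (33.0 − 25.1) / (110/60)

4.3091 L/hr


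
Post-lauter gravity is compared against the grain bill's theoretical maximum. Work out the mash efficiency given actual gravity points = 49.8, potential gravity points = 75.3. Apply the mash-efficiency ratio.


efficiency = actual / potential × 100
efficiency = 49.8 / 75.3 × 100

66.1355 %


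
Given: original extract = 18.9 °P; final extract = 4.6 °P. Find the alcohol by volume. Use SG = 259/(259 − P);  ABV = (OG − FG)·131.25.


OG = 259/(259 − 18.9) = 1.0787
FG = 259/(259 − 4.6) = 1.0181
ABV = (1.0787 − 1.0181)·131.25

7.9584 % ABV


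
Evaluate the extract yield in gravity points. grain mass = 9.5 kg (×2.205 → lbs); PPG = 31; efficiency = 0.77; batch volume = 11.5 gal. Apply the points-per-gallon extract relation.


points = lbs × PPG × eff / vol
lbs = 9.5 × 2.205 = 20.9475
points = 20.9475 × 31 × 0.77 / 11.5

43.4797 points


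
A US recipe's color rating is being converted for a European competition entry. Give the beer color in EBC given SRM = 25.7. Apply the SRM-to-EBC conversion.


EBC = SRM · 1.97
EBC = 25.7 · 1.97

50.6290 EBC


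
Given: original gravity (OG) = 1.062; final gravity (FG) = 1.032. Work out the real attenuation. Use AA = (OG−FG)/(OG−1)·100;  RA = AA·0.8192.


AA = (1.062 − 1.032)/(1.062 − 1)·100 = 48.3871
RA = 48.3871·0.8192

39.6387 %


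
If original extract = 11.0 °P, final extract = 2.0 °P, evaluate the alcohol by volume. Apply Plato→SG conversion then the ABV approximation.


SG = 259/(259 − P);  ABV = (OG − FG)·131.25
OG = 259/(259 − 11.0) = 1.0444
FG = 259/(259 − 2.0) = 1.0078
ABV = (1.0444 − 1.0078)·131.25

4.8002 % ABV


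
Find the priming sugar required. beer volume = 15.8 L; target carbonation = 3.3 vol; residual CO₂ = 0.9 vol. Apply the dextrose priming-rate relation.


sugar = (target − residual)·4.0·V
sugar = (3.3 − 0.9)·4.0·15.8

151.6800 g


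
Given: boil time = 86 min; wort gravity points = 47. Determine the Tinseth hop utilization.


U = 1.65·0.000125^(GP/1000) · (1 − e^(−0.04·t))/4.15
bigness = 1.65·0.000125^(47/1000) = 1.0815
boil_factor = (1 − e^(−0.04·86))/4.15 = 0.2332
U = 1.0815 · 0.2332

0.2523


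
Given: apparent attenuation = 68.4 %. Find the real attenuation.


RA = AA · 0.8192
RA = 68.4 · 0.8192

56.0333 %


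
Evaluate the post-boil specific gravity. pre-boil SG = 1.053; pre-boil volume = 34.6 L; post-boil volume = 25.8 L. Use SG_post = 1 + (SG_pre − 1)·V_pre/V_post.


pts_pre = (1.053 − 1)·1000 = 53.0000
pts_post = 53.0000·34.6/25.8 = 71.0775
SG_post = 1 + 71.0775/1000

1.0711


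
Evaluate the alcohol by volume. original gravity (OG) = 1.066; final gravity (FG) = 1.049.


ABV = (OG − FG) · 131.25
ABV = (1.066 − 1.049) · 131.25

2.2313 % ABV


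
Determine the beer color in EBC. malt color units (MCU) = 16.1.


SRM = 1.4922·MCU^0.6859;  EBC = SRM·1.97
SRM = 1.4922·16.1^0.6859 = 10.0367
EBC = 10.0367·1.97

19.7722 EBC


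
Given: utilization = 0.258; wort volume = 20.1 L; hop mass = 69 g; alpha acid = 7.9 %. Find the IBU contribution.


IBU = (α/100)·mass·U·1000 / V
IBU = (7.9/100)·69·0.258·1000 / 20.1

69.9681 IBU


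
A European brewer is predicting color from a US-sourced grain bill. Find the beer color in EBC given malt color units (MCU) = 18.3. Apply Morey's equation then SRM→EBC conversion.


SRM = 1.4922·MCU^0.6859;  EBC = SRM·1.97
SRM = 1.4922·18.3^0.6859 = 10.9583
EBC = 10.9583·1.97

21.5878 EBC


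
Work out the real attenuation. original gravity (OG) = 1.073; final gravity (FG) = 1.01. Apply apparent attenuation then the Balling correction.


AA = (OG−FG)/(OG−1)·100;  RA = AA·0.8192
AA = (1.073 − 1.01)/(1.073 − 1)·100 = 86.3014
RA = 86.3014·0.8192

70.6981 %


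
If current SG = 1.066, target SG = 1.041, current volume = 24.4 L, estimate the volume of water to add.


V_water = V·((SG_curr − 1)/(SG_target − 1) − 1)
V_water = 24.4·((1.066 − 1)/(1.041 − 1) − 1)

14.8780 L


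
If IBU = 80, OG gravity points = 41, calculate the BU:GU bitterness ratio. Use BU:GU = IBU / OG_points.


BU:GU = 80 / 41

1.9512


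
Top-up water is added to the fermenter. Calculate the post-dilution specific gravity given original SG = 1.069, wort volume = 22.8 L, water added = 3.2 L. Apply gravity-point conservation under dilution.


SG_new = 1 + (SG_old − 1)·V_old/(V_old + V_water)
pts = (1.069 − 1)·1000·22.8/(22.8 + 3.2) = 60.5077
SG_new = 1 + 60.5077/1000

1.0605


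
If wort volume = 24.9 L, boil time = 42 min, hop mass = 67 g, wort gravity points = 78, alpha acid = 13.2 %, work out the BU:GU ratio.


U = 1.65·0.000125^(GP/1000)·(1−e^(−0.04t))/4.15;  IBU = (α/100)·m·U·1000/V;  BU:GU = IBU/GP
U = 1.65·0.000125^(78/1000)·(1−e^(−0.04·42))/4.15 = 0.1605
IBU = (13.2/100)·67·0.1605·1000/24.9 = 56.9992
BU:GU = 56.9992/78

0.7308


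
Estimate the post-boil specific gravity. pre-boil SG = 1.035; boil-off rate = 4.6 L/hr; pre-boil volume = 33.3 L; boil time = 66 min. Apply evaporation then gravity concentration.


V_post = V_pre − rate·(t/60);  SG_post = 1 + (SG_pre−1)·V_pre/V_post
V_post = 33.3 − 4.6·(66/60) = 28.2400
SG_post = 1 + (1.035 − 1)·33.3/28.2400

1.0413


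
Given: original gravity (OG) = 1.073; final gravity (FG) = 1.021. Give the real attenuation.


AA = (OG−FG)/(OG−1)·100;  RA = AA·0.8192
AA = (1.073 − 1.021)/(1.073 − 1)·100 = 71.2329
RA = 71.2329·0.8192

58.3540 %


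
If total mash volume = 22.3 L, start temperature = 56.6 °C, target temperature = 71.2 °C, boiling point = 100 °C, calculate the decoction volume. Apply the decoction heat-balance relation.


V_dec = V_total·(T_target − T_start)/(T_boil − T_start)
V_dec = 22.3·(71.2 − 56.6)/(100 − 56.6)

7.5018 L


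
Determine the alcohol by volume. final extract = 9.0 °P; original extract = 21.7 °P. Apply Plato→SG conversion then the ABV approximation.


SG = 259/(259 − P);  ABV = (OG − FG)·131.25
OG = 259/(259 − 21.7) = 1.0914
FG = 259/(259 − 9.0) = 1.0360
ABV = (1.0914 − 1.0360)·131.25

7.2772 % ABV


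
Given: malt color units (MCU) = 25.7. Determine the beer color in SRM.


SRM = 1.4922 · MCU^0.6859
SRM = 1.4922 · 25.7^0.6859

13.8325 SRM


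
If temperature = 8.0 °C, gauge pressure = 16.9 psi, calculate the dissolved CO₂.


vols = (P + 14.695)·(0.01821 + 0.09011·e^(−0.04·T))
vols = (16.9 + 14.695)·(0.01821 + 0.09011·e^(−0.04·8.0))

2.6427 volumes


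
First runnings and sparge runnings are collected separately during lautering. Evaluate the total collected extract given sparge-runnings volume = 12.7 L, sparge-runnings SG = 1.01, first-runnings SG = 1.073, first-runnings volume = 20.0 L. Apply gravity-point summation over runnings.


total = Σ (SG_i − 1)·1000·V_i
first = (1.073 − 1)·1000·20.0 = 1460.0000
sparge = (1.01 − 1)·1000·12.7 = 127.0000
total = 1460.0000 + 127.0000

1587.0000 gravity·L


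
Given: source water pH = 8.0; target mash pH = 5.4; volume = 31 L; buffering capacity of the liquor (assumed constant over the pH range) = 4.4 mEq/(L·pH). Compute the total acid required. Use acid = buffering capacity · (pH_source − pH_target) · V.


acid = 4.4 · (8.0 − 5.4) · 31

354.6400 mEq


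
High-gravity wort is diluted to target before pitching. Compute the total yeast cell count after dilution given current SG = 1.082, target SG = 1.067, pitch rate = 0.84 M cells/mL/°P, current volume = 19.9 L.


V_w = V·((SG_c−1)/(SG_t−1)−1);  °P = 259 − 259/SG_t;  cells = rate·(V+V_w)·°P
V_w = 19.9·((1.082−1)/(1.067−1)−1) = 4.4552
V_final = 19.9 + 4.4552 = 24.3552
°P = 259 − 259/1.067 = 16.2634
cells = 0.84·24.3552·16.2634

332.7220 billion cells


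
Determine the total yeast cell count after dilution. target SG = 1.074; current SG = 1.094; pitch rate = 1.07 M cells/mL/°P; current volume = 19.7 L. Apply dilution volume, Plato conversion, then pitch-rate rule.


V_w = V·((SG_c−1)/(SG_t−1)−1);  °P = 259 − 259/SG_t;  cells = rate·(V+V_w)·°P
V_w = 19.7·((1.094−1)/(1.074−1)−1) = 5.3243
V_final = 19.7 + 5.3243 = 25.0243
°P = 259 − 259/1.074 = 17.8454
cells = 1.07·25.0243·17.8454

477.8299 billion cells


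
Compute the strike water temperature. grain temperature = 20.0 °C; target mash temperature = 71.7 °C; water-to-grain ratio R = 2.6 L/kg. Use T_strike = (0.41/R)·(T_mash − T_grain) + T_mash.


T_strike = (0.41/2.6)·(71.7 − 20.0) + 71.7

79.8527 °C


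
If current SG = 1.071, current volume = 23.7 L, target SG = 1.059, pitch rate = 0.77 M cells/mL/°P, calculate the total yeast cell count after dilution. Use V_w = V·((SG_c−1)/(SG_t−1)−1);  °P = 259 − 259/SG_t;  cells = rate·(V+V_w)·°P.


V_w = 23.7·((1.071−1)/(1.059−1)−1) = 4.8203
V_final = 23.7 + 4.8203 = 28.5203
°P = 259 − 259/1.059 = 14.4297
cells = 0.77·28.5203·14.4297

316.8847 billion cells


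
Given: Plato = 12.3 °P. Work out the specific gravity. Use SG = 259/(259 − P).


SG = 259/(259 − 12.3)

1.0499


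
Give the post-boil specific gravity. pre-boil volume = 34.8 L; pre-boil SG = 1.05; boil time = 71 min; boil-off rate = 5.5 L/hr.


V_post = V_pre − rate·(t/60);  SG_post = 1 + (SG_pre−1)·V_pre/V_post
V_post = 34.8 − 5.5·(71/60) = 28.2917
SG_post = 1 + (1.05 − 1)·34.8/28.2917

1.0615


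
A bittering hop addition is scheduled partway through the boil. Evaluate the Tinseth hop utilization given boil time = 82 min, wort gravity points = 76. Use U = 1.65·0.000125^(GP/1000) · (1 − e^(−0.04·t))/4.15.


bigness = 1.65·0.000125^(76/1000) = 0.8334
boil_factor = (1 − e^(−0.04·82))/4.15 = 0.2319
U = 0.8334 · 0.2319

0.1933


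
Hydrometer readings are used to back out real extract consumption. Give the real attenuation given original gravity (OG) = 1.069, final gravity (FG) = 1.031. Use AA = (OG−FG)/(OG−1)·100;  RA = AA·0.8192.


AA = (1.069 − 1.031)/(1.069 − 1)·100 = 55.0725
RA = 55.0725·0.8192

45.1154 %


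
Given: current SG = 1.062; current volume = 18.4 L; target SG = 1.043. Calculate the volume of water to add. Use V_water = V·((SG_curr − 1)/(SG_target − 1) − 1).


V_water = 18.4·((1.062 − 1)/(1.043 − 1) − 1)

8.1302 L


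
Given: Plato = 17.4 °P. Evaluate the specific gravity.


SG = 259/(259 − P)
SG = 259/(259 − 17.4)

1.0720


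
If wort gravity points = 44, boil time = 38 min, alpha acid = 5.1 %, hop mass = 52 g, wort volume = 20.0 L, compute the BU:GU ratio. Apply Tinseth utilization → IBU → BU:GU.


U = 1.65·0.000125^(GP/1000)·(1−e^(−0.04t))/4.15;  IBU = (α/100)·m·U·1000/V;  BU:GU = IBU/GP
U = 1.65·0.000125^(44/1000)·(1−e^(−0.04·38))/4.15 = 0.2092
IBU = (5.1/100)·52·0.2092·1000/20.0 = 27.7367
BU:GU = 27.7367/44

0.6304


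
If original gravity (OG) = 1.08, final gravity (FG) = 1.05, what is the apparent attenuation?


AA = (OG − FG)/(OG − 1) · 100
AA = (1.08 − 1.05)/(1.08 − 1) · 100

37.5000 %


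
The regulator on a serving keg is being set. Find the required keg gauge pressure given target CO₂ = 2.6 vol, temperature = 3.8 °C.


psi = vols/(0.01821 + 0.09011·e^(−0.04·T)) − 14.695
psi = 2.6/(0.01821 + 0.09011·e^(−0.04·3.8)) − 14.695

12.4978 psi


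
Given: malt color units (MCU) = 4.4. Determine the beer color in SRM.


SRM = 1.4922 · MCU^0.6859
SRM = 1.4922 · 4.4^0.6859

4.1226 SRM


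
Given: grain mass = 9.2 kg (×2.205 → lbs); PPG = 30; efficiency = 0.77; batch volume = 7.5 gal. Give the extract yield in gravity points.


points = lbs × PPG × eff / vol
lbs = 9.2 × 2.205 = 20.2860
points = 20.2860 × 30 × 0.77 / 7.5

62.4809 points


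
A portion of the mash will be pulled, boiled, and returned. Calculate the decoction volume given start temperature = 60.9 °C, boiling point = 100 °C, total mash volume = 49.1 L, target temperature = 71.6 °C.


V_dec = V_total·(T_target − T_start)/(T_boil − T_start)
V_dec = 49.1·(71.6 − 60.9)/(100 − 60.9)

13.4366 L


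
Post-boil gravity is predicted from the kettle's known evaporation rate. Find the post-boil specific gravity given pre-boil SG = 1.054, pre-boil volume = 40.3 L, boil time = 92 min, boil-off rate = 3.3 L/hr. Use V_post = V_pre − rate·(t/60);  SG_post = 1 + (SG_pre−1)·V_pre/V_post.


V_post = 40.3 − 3.3·(92/60) = 35.2400
SG_post = 1 + (1.054 − 1)·40.3/35.2400

1.0618


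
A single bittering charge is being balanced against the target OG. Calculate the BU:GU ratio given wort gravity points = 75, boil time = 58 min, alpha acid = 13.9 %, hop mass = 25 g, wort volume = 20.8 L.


U = 1.65·0.000125^(GP/1000)·(1−e^(−0.04t))/4.15;  IBU = (α/100)·m·U·1000/V;  BU:GU = IBU/GP
U = 1.65·0.000125^(75/1000)·(1−e^(−0.04·58))/4.15 = 0.1827
IBU = (13.9/100)·25·0.1827·1000/20.8 = 30.5260
BU:GU = 30.5260/75

0.4070


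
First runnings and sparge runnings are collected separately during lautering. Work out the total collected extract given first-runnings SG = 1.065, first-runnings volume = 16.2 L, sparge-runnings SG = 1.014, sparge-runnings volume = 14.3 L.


total = Σ (SG_i − 1)·1000·V_i
first = (1.065 − 1)·1000·16.2 = 1053.0000
sparge = (1.014 − 1)·1000·14.3 = 200.2000
total = 1053.0000 + 200.2000

1253.2000 gravity·L


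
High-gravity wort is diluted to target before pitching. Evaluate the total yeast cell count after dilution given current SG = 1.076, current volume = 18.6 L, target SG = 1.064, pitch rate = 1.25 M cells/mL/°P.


V_w = V·((SG_c−1)/(SG_t−1)−1);  °P = 259 − 259/SG_t;  cells = rate·(V+V_w)·°P
V_w = 18.6·((1.076−1)/(1.064−1)−1) = 3.4875
V_final = 18.6 + 3.4875 = 22.0875
°P = 259 − 259/1.064 = 15.5789
cells = 1.25·22.0875·15.5789

430.1250 billion cells


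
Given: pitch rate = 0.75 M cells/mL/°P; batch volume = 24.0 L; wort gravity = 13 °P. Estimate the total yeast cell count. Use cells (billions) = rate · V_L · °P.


cells = 0.75 · 24.0 · 13

234.0000 billion cells


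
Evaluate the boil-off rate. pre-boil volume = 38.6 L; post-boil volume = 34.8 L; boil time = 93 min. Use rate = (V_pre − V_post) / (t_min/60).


rate = (38.6 − 34.8) / (93/60)

2.4516 L/hr


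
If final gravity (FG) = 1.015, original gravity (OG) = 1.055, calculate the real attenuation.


AA = (OG−FG)/(OG−1)·100;  RA = AA·0.8192
AA = (1.055 − 1.015)/(1.055 − 1)·100 = 72.7273
RA = 72.7273·0.8192

59.5782 %


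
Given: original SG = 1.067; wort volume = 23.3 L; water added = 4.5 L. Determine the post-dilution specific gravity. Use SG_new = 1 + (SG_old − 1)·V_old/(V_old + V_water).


pts = (1.067 − 1)·1000·23.3/(23.3 + 4.5) = 56.1547
SG_new = 1 + 56.1547/1000

1.0562


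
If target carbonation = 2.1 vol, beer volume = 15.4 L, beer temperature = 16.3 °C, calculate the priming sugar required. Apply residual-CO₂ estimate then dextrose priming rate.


residual = 14.695·(0.01821 + 0.09011·e^(−0.04·T));  sugar = (target − residual)·4.0·V
residual = 14.695·(0.01821 + 0.09011·e^(−0.04·16.3)) = 0.9575
sugar = (2.1 − 0.9575)·4.0·15.4

70.3786 g


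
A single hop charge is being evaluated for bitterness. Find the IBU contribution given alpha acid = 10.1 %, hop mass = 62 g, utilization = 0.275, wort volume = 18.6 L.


IBU = (α/100)·mass·U·1000 / V
IBU = (10.1/100)·62·0.275·1000 / 18.6

92.5833 IBU


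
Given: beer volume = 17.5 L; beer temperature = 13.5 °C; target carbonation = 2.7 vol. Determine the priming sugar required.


residual = 14.695·(0.01821 + 0.09011·e^(−0.04·T));  sugar = (target − residual)·4.0·V
residual = 14.695·(0.01821 + 0.09011·e^(−0.04·13.5)) = 1.0393
sugar = (2.7 − 1.0393)·4.0·17.5

116.2524 g


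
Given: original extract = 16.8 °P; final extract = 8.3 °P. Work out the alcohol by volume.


SG = 259/(259 − P);  ABV = (OG − FG)·131.25
OG = 259/(259 − 16.8) = 1.0694
FG = 259/(259 − 8.3) = 1.0331
ABV = (1.0694 − 1.0331)·131.25

4.7587 % ABV


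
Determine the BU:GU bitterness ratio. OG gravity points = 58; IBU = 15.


BU:GU = IBU / OG_points
BU:GU = 15 / 58

0.2586


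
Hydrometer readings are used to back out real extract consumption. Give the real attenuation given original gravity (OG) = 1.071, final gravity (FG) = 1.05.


AA = (OG−FG)/(OG−1)·100;  RA = AA·0.8192
AA = (1.071 − 1.05)/(1.071 − 1)·100 = 29.5775
RA = 29.5775·0.8192

24.2299 %


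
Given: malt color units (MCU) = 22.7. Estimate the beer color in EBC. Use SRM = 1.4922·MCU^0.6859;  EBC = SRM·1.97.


SRM = 1.4922·22.7^0.6859 = 12.7036
EBC = 12.7036·1.97

25.0260 EBC


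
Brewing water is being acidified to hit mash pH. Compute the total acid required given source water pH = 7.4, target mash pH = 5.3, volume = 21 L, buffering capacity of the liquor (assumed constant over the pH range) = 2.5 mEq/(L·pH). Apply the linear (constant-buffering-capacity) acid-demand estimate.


acid = buffering capacity · (pH_source − pH_target) · V
acid = 2.5 · (7.4 − 5.3) · 21

110.2500 mEq


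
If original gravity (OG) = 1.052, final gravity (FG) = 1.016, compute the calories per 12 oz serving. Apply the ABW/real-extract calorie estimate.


ABW = (OG−FG)·131.25·0.79/FG;  °P = 259 − 259/SG (for OG→OE and FG→AE);  RE = 0.1808·OE + 0.8192·AE;  Cal = (6.9·ABW + 4·(RE−0.1))·FG·3.55
ABW = (1.052 − 1.016)·131.25·0.79/1.016 = 3.6740
OE = 259 − 259/1.052 = 12.8023 °P
AE = 259 − 259/1.016 = 4.0787 °P
RE = 0.1808·12.8023 + 0.8192·4.0787 = 5.6560 °P
Cal = (6.9·3.6740 + 4·(5.6560−0.1))·1.016·3.55

171.5906 kcal


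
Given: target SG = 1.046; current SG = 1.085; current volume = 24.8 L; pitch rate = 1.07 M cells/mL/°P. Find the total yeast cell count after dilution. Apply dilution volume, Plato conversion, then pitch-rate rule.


V_w = V·((SG_c−1)/(SG_t−1)−1);  °P = 259 − 259/SG_t;  cells = rate·(V+V_w)·°P
V_w = 24.8·((1.085−1)/(1.046−1)−1) = 21.0261
V_final = 24.8 + 21.0261 = 45.8261
°P = 259 − 259/1.046 = 11.3901
cells = 1.07·45.8261·11.3901

558.4991 billion cells


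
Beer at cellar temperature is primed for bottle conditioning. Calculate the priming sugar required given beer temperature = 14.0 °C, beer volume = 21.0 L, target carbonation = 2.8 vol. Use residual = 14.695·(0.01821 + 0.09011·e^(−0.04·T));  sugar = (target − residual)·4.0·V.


residual = 14.695·(0.01821 + 0.09011·e^(−0.04·14.0)) = 1.0240
sugar = (2.8 − 1.0240)·4.0·21.0

149.1864 g


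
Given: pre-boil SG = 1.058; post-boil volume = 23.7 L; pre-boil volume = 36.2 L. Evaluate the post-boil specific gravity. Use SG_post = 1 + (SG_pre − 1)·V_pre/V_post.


pts_pre = (1.058 − 1)·1000 = 58.0000
pts_post = 58.0000·36.2/23.7 = 88.5907
SG_post = 1 + 88.5907/1000

1.0886


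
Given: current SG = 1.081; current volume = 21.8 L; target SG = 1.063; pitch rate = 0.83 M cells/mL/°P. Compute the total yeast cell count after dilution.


V_w = V·((SG_c−1)/(SG_t−1)−1);  °P = 259 − 259/SG_t;  cells = rate·(V+V_w)·°P
V_w = 21.8·((1.081−1)/(1.063−1)−1) = 6.2286
V_final = 21.8 + 6.2286 = 28.0286
°P = 259 − 259/1.063 = 15.3500
cells = 0.83·28.0286·15.3500

357.0969 billion cells


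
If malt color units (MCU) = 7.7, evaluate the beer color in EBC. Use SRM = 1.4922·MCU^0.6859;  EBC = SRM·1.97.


SRM = 1.4922·7.7^0.6859 = 6.0516
EBC = 6.0516·1.97

11.9217 EBC


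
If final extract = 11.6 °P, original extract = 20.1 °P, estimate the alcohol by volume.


SG = 259/(259 − P);  ABV = (OG − FG)·131.25
OG = 259/(259 − 20.1) = 1.0841
FG = 259/(259 − 11.6) = 1.0469
ABV = (1.0841 − 1.0469)·131.25

4.8888 % ABV


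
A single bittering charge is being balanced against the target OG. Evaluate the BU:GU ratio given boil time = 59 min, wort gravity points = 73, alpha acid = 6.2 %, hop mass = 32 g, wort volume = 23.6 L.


U = 1.65·0.000125^(GP/1000)·(1−e^(−0.04t))/4.15;  IBU = (α/100)·m·U·1000/V;  BU:GU = IBU/GP
U = 1.65·0.000125^(73/1000)·(1−e^(−0.04·59))/4.15 = 0.1868
IBU = (6.2/100)·32·0.1868·1000/23.6 = 15.7060
BU:GU = 15.7060/73

0.2152


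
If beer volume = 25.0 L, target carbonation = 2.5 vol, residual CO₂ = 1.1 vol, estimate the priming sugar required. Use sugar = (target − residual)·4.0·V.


sugar = (2.5 − 1.1)·4.0·25.0

140.0000 g


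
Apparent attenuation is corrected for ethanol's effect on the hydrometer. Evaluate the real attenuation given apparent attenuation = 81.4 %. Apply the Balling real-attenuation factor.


RA = AA · 0.8192
RA = 81.4 · 0.8192

66.6829 %


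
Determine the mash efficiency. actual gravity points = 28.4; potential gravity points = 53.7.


efficiency = actual / potential × 100
efficiency = 28.4 / 53.7 × 100

52.8864 %


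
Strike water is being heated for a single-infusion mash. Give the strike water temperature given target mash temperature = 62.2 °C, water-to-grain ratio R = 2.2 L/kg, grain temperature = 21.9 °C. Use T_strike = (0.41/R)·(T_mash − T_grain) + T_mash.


T_strike = (0.41/2.2)·(62.2 − 21.9) + 62.2

69.7105 °C


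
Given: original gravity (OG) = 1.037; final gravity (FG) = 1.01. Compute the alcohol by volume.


ABV = (OG − FG) · 131.25
ABV = (1.037 − 1.01) · 131.25

3.5437 % ABV


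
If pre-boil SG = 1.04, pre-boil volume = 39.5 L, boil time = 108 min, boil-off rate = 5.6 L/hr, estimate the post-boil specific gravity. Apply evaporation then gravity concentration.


V_post = V_pre − rate·(t/60);  SG_post = 1 + (SG_pre−1)·V_pre/V_post
V_post = 39.5 − 5.6·(108/60) = 29.4200
SG_post = 1 + (1.04 − 1)·39.5/29.4200

1.0537


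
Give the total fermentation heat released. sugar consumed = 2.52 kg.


Q = m_sugar · 590 kJ/kg
Q = 2.52 · 590

1486.8000 kJ


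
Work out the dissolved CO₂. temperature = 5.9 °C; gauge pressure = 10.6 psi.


vols = (P + 14.695)·(0.01821 + 0.09011·e^(−0.04·T))
vols = (10.6 + 14.695)·(0.01821 + 0.09011·e^(−0.04·5.9))

2.2608 volumes


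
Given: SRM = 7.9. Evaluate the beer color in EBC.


EBC = SRM · 1.97
EBC = 7.9 · 1.97

15.5630 EBC


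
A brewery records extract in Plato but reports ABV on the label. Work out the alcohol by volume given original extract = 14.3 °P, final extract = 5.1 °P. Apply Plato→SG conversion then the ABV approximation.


SG = 259/(259 − P);  ABV = (OG − FG)·131.25
OG = 259/(259 − 14.3) = 1.0584
FG = 259/(259 − 5.1) = 1.0201
ABV = (1.0584 − 1.0201)·131.25

5.0337 % ABV


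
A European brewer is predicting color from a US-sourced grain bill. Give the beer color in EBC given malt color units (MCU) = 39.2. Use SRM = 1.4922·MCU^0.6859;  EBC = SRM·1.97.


SRM = 1.4922·39.2^0.6859 = 18.4783
EBC = 18.4783·1.97

36.4022 EBC


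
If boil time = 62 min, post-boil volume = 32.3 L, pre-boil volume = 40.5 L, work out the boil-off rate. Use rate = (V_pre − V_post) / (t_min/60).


rate = (40.5 − 32.3) / (62/60)

7.9355 L/hr


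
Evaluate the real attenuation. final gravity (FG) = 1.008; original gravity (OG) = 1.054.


AA = (OG−FG)/(OG−1)·100;  RA = AA·0.8192
AA = (1.054 − 1.008)/(1.054 − 1)·100 = 85.1852
RA = 85.1852·0.8192

69.7837 %


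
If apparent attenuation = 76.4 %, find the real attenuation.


RA = AA · 0.8192
RA = 76.4 · 0.8192

62.5869 %


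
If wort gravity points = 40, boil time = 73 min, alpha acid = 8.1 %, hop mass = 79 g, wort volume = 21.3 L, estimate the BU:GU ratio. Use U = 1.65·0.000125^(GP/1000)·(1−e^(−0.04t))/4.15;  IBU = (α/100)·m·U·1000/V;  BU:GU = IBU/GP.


U = 1.65·0.000125^(40/1000)·(1−e^(−0.04·73))/4.15 = 0.2626
IBU = (8.1/100)·79·0.2626·1000/21.3 = 78.8799
BU:GU = 78.8799/40

1.9720


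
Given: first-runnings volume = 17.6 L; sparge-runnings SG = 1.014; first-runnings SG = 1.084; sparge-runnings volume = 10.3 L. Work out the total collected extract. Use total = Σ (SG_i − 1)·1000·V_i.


first = (1.084 − 1)·1000·17.6 = 1478.4000
sparge = (1.014 − 1)·1000·10.3 = 144.2000
total = 1478.4000 + 144.2000

1622.6000 gravity·L


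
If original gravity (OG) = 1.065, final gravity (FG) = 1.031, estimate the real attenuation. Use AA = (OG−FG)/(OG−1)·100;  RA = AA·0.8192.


AA = (1.065 − 1.031)/(1.065 − 1)·100 = 52.3077
RA = 52.3077·0.8192

42.8505 %


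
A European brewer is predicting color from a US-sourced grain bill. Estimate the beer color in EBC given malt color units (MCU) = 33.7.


SRM = 1.4922·MCU^0.6859;  EBC = SRM·1.97
SRM = 1.4922·33.7^0.6859 = 16.6582
EBC = 16.6582·1.97

32.8167 EBC


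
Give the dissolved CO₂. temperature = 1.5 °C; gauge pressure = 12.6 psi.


vols = (P + 14.695)·(0.01821 + 0.09011·e^(−0.04·T))
vols = (12.6 + 14.695)·(0.01821 + 0.09011·e^(−0.04·1.5))

2.8134 volumes


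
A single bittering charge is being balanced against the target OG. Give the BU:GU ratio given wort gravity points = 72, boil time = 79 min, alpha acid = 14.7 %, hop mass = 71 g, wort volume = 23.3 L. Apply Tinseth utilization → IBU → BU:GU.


U = 1.65·0.000125^(GP/1000)·(1−e^(−0.04t))/4.15;  IBU = (α/100)·m·U·1000/V;  BU:GU = IBU/GP
U = 1.65·0.000125^(72/1000)·(1−e^(−0.04·79))/4.15 = 0.1993
IBU = (14.7/100)·71·0.1993·1000/23.3 = 89.2906
BU:GU = 89.2906/72

1.2401


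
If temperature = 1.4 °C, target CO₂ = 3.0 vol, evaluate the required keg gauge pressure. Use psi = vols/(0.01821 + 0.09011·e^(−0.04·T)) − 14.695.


psi = 3.0/(0.01821 + 0.09011·e^(−0.04·1.4)) − 14.695

14.3150 psi


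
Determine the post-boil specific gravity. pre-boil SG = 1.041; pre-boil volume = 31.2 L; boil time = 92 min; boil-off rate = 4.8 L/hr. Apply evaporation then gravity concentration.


V_post = V_pre − rate·(t/60);  SG_post = 1 + (SG_pre−1)·V_pre/V_post
V_post = 31.2 − 4.8·(92/60) = 23.8400
SG_post = 1 + (1.041 − 1)·31.2/23.8400

1.0537


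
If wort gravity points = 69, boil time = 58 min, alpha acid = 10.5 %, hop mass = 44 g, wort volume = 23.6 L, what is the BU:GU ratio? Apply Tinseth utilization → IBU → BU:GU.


U = 1.65·0.000125^(GP/1000)·(1−e^(−0.04t))/4.15;  IBU = (α/100)·m·U·1000/V;  BU:GU = IBU/GP
U = 1.65·0.000125^(69/1000)·(1−e^(−0.04·58))/4.15 = 0.1928
IBU = (10.5/100)·44·0.1928·1000/23.6 = 37.7509
BU:GU = 37.7509/69

0.5471


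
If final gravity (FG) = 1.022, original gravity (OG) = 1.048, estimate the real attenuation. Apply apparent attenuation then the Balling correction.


AA = (OG−FG)/(OG−1)·100;  RA = AA·0.8192
AA = (1.048 − 1.022)/(1.048 − 1)·100 = 54.1667
RA = 54.1667·0.8192

44.3733 %
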